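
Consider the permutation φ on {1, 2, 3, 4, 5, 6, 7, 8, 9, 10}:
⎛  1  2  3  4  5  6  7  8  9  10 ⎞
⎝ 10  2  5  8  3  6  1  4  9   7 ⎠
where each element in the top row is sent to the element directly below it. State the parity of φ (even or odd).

even

In disjoint-cycle form the cycle lengths are 3, 2, 2, 1, 1, 1.
A cycle is odd iff its length is even; φ has 2 even-length cycles, so sgn(φ) = (−1)^2 and φ is even.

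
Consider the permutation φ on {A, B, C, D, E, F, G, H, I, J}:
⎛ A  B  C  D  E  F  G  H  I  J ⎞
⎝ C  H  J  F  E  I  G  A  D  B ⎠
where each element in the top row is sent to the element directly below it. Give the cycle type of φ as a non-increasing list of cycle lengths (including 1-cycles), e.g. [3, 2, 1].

[5, 3, 1, 1]

The disjoint cycles are (A, C, J, B, H)(D, F, I)(E)(G), with lengths 5, 3, 1, 1 in non-increasing order.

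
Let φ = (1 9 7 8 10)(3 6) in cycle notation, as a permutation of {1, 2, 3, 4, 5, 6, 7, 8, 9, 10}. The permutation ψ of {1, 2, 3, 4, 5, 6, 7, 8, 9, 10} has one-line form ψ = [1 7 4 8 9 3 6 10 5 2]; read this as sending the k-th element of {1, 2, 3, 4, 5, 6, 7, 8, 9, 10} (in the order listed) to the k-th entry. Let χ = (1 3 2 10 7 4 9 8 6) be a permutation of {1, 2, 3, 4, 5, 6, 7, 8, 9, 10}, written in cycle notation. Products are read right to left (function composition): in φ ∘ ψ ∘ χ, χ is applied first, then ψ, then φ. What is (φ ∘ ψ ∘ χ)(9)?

(φ ∘ ψ ∘ χ)(9) = φ(ψ(χ(9))). χ(9) = 8, then ψ(8) = 10, then φ(10) = 1, so the result is 1.

1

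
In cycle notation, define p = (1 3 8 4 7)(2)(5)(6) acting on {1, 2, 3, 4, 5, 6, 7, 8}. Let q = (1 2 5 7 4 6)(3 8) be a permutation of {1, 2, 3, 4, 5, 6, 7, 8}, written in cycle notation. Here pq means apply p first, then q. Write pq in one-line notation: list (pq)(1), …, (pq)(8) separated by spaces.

8 5 3 4 7 1 2 6

(pq)(x) = q(p(x)). Computing each image: q(p(1)) = q(3) = 8, q(p(2)) = q(2) = 5, q(p(3)) = q(8) = 3, q(p(4)) = q(7) = 4, q(p(5)) = q(5) = 7, q(p(6)) = q(6) = 1, q(p(7)) = q(1) = 2, q(p(8)) = q(4) = 6.
Hence pq = [8 5 3 4 7 1 2 6].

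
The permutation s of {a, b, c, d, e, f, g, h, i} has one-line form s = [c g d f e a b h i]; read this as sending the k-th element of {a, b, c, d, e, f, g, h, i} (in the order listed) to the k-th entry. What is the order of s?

4

Writing s as disjoint cycles, the cycle lengths are 4, 2, 1, 1, 1.
Since disjoint cycles commute, ord(s) = lcm(4, 2) = 4.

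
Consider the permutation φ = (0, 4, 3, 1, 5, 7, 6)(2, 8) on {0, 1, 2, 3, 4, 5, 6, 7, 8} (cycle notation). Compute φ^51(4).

4 lies in the 7-cycle (0, 4, 3, 1, 5, 7, 6).
Since the cycle has length 7, φ^51 acts on it the same as φ^2 (51 mod 7 = 2).
Advancing 2 steps from 4: 4 → 3 → 1.

1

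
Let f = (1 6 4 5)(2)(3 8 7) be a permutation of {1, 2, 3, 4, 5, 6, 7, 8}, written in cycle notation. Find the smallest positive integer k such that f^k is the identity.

The cycle type of f is (4, 3, 1).
Since disjoint cycles commute, ord(f) = lcm(4, 3) = 12.

12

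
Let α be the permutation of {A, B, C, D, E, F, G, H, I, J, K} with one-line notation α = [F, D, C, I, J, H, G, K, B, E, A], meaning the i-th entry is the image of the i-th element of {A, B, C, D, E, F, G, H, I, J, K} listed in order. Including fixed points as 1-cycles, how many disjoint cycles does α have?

5

The cycle decomposition is (A, F, H, K)(B, D, I)(C)(E, J)(G), which has 5 cycles (counting 1-cycles).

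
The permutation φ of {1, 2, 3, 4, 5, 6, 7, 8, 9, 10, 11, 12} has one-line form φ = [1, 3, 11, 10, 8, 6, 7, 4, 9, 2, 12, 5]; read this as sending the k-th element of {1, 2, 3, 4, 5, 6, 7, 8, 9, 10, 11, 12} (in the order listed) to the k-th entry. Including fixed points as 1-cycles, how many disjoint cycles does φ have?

5

The cycle decomposition is (1)(2, 3, 11, 12, 5, 8, 4, 10)(6)(7)(9), which has 5 cycles (counting 1-cycles).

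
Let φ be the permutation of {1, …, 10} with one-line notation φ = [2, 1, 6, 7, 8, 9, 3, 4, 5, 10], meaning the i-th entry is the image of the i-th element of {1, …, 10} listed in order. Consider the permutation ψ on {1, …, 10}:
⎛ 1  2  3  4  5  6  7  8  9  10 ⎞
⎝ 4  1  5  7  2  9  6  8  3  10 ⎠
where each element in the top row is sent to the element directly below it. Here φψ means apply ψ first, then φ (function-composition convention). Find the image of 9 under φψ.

ψ(9) = 3, then φ(3) = 6; composing gives (φψ)(9) = 6.

6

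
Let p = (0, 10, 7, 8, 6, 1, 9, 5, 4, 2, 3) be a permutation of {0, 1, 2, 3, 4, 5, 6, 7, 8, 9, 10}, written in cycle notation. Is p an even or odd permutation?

The cycle lengths are 11.
A cycle is odd iff its length is even; p has 0 even-length cycles, so sgn(p) = (−1)^0 and p is even.

even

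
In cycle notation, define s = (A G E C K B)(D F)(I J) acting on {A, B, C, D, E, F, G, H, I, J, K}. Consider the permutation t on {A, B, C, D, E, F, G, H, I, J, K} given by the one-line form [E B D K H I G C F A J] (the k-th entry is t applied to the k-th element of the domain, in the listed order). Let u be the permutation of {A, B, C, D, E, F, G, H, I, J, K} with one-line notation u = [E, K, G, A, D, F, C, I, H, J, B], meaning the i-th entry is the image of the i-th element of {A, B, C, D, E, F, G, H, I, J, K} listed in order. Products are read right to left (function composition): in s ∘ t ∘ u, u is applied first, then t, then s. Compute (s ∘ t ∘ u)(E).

Chase E: u(E) = D; t(D) = K; s(K) = B. Hence (s ∘ t ∘ u)(E) = B.

B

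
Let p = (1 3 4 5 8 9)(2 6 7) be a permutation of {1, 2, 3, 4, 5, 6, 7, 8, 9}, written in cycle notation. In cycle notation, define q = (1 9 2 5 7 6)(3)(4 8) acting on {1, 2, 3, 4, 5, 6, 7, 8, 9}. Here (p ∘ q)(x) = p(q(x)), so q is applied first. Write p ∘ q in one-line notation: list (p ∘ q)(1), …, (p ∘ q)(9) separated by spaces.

(p ∘ q)(x) = p(q(x)). Computing each image: p(q(1)) = p(9) = 1, p(q(2)) = p(5) = 8, p(q(3)) = p(3) = 4, p(q(4)) = p(8) = 9, p(q(5)) = p(7) = 2, p(q(6)) = p(1) = 3, p(q(7)) = p(6) = 7, p(q(8)) = p(4) = 5, p(q(9)) = p(2) = 6.
Hence p ∘ q = [1 8 4 9 2 3 7 5 6].

1 8 4 9 2 3 7 5 6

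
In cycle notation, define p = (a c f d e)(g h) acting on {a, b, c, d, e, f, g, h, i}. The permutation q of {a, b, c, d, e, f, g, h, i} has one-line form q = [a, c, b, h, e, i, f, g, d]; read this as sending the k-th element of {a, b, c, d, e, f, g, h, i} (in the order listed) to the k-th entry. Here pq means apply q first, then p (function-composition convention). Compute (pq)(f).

i

(pq)(f) = p(q(f)). q(f) = i, then p(i) = i. So (pq)(f) = i.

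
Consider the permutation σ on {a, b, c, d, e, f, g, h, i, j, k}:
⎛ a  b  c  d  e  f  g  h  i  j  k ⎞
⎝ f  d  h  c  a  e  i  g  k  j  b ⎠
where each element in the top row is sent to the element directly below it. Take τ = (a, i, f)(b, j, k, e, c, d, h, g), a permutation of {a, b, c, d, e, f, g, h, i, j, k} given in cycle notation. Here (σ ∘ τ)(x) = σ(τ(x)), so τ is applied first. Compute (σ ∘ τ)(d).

g

τ(d) = h, then σ(h) = g; composing gives (σ ∘ τ)(d) = g.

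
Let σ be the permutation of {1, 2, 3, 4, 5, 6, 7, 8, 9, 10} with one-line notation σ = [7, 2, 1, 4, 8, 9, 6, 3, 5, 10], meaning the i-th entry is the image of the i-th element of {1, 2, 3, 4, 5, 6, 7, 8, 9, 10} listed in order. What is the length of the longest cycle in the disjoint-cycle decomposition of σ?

7

Decomposing into disjoint cycles gives (1, 7, 6, 9, 5, 8, 3); the longest has length 7.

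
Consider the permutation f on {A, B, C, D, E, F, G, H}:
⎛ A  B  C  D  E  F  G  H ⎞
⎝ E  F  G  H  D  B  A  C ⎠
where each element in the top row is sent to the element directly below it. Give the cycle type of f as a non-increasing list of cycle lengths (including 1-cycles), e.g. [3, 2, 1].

[6, 2]

The disjoint cycles are (A, E, D, H, C, G)(B, F), with lengths 6, 2 in non-increasing order.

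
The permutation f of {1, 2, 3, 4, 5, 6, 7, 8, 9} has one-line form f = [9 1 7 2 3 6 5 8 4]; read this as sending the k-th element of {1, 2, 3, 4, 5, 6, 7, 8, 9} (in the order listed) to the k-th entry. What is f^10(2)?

9

Tracing 2 → 1 → … returns to 2 after 4 steps, so 2 lies in a 4-cycle (1, 9, 4, 2).
Since the cycle has length 4, f^10 acts on it the same as f^2 (10 mod 4 = 2).
Stepping 2 places around the cycle: 2 → 1 → 9.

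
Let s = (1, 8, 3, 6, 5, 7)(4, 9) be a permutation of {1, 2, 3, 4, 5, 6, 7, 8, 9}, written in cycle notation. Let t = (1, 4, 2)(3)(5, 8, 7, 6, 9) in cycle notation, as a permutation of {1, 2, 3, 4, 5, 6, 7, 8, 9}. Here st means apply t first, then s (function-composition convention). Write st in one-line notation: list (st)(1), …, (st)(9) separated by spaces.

9 8 6 2 3 4 5 1 7

For each element, apply t then s: 1 → 4 → 9; 2 → 1 → 8; 3 → 3 → 6; 4 → 2 → 2; 5 → 8 → 3; 6 → 9 → 4; 7 → 6 → 5; 8 → 7 → 1; 9 → 5 → 7.
So st in one-line form is 9 8 6 2 3 4 5 1 7.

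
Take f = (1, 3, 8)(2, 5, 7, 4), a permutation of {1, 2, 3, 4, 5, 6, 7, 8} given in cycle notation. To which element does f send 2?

5

Within (2, 5, 7, 4), 2 ↦ 5.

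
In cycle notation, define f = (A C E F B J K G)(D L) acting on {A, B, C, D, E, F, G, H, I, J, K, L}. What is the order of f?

The cycle type of f is (8, 2, 1, 1).
The order is lcm(8, 2) = 8.

8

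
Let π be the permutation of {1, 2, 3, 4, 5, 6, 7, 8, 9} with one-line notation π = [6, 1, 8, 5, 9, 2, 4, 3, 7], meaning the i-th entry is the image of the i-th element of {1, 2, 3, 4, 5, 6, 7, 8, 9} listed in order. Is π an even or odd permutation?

In disjoint-cycle form the cycle lengths are 4, 3, 2.
A cycle of length ℓ contributes ℓ−1 transpositions, so π is a product of 3 + 2 + 1 = 6 transpositions — even.

even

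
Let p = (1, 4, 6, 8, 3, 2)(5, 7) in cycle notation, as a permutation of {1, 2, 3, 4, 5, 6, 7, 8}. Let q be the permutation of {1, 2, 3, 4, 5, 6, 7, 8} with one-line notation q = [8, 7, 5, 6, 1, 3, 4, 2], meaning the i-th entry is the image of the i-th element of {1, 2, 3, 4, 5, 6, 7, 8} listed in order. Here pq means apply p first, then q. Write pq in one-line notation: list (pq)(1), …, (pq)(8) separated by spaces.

(pq)(x) = q(p(x)). Computing each image: q(p(1)) = q(4) = 6, q(p(2)) = q(1) = 8, q(p(3)) = q(2) = 7, q(p(4)) = q(6) = 3, q(p(5)) = q(7) = 4, q(p(6)) = q(8) = 2, q(p(7)) = q(5) = 1, q(p(8)) = q(3) = 5.
Hence pq = [6 8 7 3 4 2 1 5].

6 8 7 3 4 2 1 5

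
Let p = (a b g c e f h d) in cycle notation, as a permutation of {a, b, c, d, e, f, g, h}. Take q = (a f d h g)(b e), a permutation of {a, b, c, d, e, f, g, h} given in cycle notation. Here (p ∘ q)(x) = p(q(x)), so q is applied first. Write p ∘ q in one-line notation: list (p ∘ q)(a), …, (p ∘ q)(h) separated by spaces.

For each element, apply q then p: a → f → h; b → e → f; c → c → e; d → h → d; e → b → g; f → d → a; g → a → b; h → g → c.
So p ∘ q in one-line form is h f e d g a b c.

h f e d g a b c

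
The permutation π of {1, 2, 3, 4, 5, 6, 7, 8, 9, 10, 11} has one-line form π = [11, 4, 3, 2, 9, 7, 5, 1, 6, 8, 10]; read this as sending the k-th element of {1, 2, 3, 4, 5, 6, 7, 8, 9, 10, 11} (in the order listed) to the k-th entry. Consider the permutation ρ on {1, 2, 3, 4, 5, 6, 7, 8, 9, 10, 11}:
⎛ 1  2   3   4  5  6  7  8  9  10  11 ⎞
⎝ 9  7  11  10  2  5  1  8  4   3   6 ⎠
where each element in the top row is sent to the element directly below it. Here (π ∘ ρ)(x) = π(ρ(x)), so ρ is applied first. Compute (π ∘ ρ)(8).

1

First apply ρ: ρ(8) = 8, then π(8) = 1. Thus (π ∘ ρ)(8) = 1.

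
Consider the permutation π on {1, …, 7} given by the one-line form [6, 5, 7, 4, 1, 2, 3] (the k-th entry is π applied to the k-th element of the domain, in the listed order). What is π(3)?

7

3 is element number 3 of the domain, and entry number 3 of the one-line form is 7, so π(3) = 7.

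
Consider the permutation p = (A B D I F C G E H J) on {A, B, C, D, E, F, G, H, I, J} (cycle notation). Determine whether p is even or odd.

odd

The cycle lengths are 10.
A cycle is odd iff its length is even; p has 1 even-length cycle, so sgn(p) = (−1)^1 and p is odd.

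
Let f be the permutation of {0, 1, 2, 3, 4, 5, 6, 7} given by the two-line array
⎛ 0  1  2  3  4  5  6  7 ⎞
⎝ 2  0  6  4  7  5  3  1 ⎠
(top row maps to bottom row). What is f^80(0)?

3

Tracing 0 → 2 → … returns to 0 after 7 steps, so 0 lies in a 7-cycle (0 2 6 3 4 7 1).
Powers repeat with period 7 on this cycle, and 80 mod 7 = 3, so f^80(0) = f^3(0).
Advancing 3 steps from 0: 0 → 2 → 6 → 3.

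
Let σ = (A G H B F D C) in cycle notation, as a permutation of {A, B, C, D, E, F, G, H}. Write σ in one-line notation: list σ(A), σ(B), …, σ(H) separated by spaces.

G F A C E D H B

Reading each image from the cycles: A↦G, B↦F, C↦A, D↦C, E↦E, F↦D, G↦H, H↦B.
So the one-line form is G F A C E D H B.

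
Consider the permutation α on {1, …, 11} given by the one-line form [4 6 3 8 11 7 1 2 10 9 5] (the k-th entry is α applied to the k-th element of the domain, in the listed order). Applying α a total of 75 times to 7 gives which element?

8

Tracing 7 → 1 → … returns to 7 after 6 steps, so 7 lies in a 6-cycle (1 4 8 2 6 7).
Since the cycle has length 6, α^75 acts on it the same as α^3 (75 mod 6 = 3).
Advancing 3 steps from 7: 7 → 1 → 4 → 8.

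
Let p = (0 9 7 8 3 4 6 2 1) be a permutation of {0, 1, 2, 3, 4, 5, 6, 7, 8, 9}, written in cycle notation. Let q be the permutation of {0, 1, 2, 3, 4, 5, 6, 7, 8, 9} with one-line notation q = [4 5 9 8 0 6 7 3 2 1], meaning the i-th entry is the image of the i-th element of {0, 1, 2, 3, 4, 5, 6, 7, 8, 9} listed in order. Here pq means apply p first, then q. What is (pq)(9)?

First apply p: p(9) = 7, then q(7) = 3. Thus (pq)(9) = 3.

3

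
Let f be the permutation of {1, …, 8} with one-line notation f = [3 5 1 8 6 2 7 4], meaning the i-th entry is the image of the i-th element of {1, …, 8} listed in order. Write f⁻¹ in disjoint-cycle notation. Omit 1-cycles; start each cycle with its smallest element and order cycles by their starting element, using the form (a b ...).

The cycle decomposition of f is (1 3)(2 5 6)(4 8).
Reversing each cycle (and rotating so the smallest element leads) gives f⁻¹ = (1 3)(2 6 5)(4 8).

(1 3)(2 6 5)(4 8)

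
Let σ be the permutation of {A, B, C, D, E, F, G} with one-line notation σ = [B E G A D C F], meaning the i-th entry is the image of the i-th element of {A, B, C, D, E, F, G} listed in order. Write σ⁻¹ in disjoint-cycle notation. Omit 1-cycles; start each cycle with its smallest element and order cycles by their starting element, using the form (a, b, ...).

(A, D, E, B)(C, F, G)

The cycle decomposition of σ is (A, B, E, D)(C, G, F).
Reversing each cycle (and rotating so the smallest element leads) gives σ⁻¹ = (A, D, E, B)(C, F, G).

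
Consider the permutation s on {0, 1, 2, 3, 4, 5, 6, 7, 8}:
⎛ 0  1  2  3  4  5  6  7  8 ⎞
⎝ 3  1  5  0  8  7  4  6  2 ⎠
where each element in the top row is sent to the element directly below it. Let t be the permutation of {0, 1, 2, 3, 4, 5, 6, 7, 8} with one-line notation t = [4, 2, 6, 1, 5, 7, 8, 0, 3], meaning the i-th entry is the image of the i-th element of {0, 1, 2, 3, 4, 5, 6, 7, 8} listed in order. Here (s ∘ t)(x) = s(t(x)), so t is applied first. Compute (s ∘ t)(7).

3

t(7) = 0, then s(0) = 3; composing gives (s ∘ t)(7) = 3.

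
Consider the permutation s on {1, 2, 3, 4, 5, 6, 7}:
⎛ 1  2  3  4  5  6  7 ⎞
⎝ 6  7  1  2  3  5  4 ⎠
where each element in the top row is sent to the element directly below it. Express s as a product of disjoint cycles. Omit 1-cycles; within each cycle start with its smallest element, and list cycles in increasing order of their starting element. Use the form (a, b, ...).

From 1: 1 → 6 → 5 → 3 → 1, closing the cycle (1, 6, 5, 3).
Continuing from each remaining unvisited element yields (1, 6, 5, 3)(2, 7, 4).

(1, 6, 5, 3)(2, 7, 4)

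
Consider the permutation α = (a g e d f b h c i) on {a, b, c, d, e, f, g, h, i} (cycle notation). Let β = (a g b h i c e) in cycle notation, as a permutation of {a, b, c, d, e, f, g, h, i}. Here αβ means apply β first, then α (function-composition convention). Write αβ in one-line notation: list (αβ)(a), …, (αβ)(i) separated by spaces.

Chase each element through β then α: a → g → e; b → h → c; c → e → d; d → d → f; e → a → g; f → f → b; g → b → h; h → i → a; i → c → i.
Collecting the images, αβ = [e c d f g b h a i].

e c d f g b h a i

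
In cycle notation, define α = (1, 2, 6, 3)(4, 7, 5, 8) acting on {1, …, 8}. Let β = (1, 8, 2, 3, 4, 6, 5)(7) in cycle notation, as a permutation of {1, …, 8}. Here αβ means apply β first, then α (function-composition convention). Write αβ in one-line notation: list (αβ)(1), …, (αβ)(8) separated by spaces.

4 1 7 3 2 8 5 6

(αβ)(x) = α(β(x)). Computing each image: α(β(1)) = α(8) = 4, α(β(2)) = α(3) = 1, α(β(3)) = α(4) = 7, α(β(4)) = α(6) = 3, α(β(5)) = α(1) = 2, α(β(6)) = α(5) = 8, α(β(7)) = α(7) = 5, α(β(8)) = α(2) = 6.
Hence αβ = [4 1 7 3 2 8 5 6].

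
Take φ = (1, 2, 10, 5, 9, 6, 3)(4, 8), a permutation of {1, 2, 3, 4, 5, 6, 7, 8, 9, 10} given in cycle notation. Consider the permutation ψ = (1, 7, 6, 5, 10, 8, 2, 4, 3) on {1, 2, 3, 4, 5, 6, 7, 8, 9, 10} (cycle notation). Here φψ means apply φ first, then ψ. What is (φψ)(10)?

10

φ(10) = 5, then ψ(5) = 10; composing gives (φψ)(10) = 10.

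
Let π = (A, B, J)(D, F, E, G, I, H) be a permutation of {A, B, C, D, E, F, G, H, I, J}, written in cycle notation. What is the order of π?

The disjoint cycles have lengths 6, 3, 1.
Since disjoint cycles commute, ord(π) = lcm(6, 3) = 6.

6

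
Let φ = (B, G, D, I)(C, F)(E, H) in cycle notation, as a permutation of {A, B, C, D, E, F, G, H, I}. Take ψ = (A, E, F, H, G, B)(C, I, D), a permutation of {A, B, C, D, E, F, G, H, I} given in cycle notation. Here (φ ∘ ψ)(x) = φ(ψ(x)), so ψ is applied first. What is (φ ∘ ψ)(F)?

E

ψ(F) = H, then φ(H) = E; composing gives (φ ∘ ψ)(F) = E.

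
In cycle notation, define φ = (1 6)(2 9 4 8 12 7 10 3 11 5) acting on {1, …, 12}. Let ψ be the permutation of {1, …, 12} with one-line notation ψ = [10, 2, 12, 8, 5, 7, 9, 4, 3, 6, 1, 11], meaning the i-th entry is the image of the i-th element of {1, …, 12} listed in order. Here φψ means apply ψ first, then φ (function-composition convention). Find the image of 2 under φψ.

First apply ψ: ψ(2) = 2, then φ(2) = 9. Thus (φψ)(2) = 9.

9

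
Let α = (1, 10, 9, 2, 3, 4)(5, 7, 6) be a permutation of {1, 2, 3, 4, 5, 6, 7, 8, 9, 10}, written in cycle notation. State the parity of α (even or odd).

odd

The cycle lengths are 6, 3, 1.
A cycle is odd iff its length is even; α has 1 even-length cycle, so sgn(α) = (−1)^1 and α is odd.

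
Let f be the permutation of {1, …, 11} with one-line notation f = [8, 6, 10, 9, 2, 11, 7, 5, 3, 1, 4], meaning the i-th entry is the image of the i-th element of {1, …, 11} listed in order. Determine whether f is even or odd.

In disjoint-cycle form the cycle lengths are 10, 1.
A cycle of length ℓ contributes ℓ−1 transpositions, so f is a product of 9 transpositions — odd.

odd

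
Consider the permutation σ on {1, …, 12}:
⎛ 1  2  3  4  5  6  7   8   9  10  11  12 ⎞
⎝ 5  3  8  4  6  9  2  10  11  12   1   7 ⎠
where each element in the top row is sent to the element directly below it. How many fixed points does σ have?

1

The fixed points (elements with σ(x) = x) are {4}, so there is 1.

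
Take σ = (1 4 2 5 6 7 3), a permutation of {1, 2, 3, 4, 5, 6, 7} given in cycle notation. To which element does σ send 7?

Within (1 4 2 5 6 7 3), 7 ↦ 3.

3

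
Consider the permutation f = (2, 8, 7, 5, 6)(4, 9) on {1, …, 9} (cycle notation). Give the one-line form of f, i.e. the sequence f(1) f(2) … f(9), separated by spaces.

1 8 3 9 6 2 5 7 4

Image by image: 1→1, 2→8, 3→3, 4→9, 5→6, 6→2, 7→5, 8→7, 9→4.
Listing these in domain order gives 1 8 3 9 6 2 5 7 4.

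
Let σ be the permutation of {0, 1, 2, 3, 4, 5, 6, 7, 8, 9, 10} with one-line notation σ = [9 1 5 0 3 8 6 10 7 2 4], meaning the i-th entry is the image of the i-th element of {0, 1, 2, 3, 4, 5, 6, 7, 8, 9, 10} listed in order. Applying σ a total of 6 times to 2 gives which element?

3

Tracing 2 → 5 → … returns to 2 after 9 steps, so 2 lies in a 9-cycle (0 9 2 5 8 7 10 4 3).
Advancing 6 steps from 2: 2 → 5 → 8 → 7 → 10 → 4 → 3.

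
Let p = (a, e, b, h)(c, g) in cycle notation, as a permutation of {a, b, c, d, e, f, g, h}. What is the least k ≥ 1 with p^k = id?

4

The cycle type of p is (4, 2, 1, 1).
Since disjoint cycles commute, ord(p) = lcm(4, 2) = 4.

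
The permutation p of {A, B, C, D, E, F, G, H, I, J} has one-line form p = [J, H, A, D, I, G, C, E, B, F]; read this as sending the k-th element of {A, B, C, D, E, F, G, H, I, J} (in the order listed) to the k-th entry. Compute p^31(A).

J

Tracing A → J → … returns to A after 5 steps, so A lies in a 5-cycle (A J F G C).
Powers repeat with period 5 on this cycle, and 31 mod 5 = 1, so p^31(A) = p^1(A).
Stepping 1 place around the cycle: A → J.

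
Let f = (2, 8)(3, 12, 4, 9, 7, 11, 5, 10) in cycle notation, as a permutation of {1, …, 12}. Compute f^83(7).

10

7 lies in the 8-cycle (3, 12, 4, 9, 7, 11, 5, 10).
Powers repeat with period 8 on this cycle, and 83 mod 8 = 3, so f^83(7) = f^3(7).
Advancing 3 steps from 7: 7 → 11 → 5 → 10.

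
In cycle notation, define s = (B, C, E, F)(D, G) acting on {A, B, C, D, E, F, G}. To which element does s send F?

B

In the cycle (B, C, E, F), F is followed by B, so s(F) = B.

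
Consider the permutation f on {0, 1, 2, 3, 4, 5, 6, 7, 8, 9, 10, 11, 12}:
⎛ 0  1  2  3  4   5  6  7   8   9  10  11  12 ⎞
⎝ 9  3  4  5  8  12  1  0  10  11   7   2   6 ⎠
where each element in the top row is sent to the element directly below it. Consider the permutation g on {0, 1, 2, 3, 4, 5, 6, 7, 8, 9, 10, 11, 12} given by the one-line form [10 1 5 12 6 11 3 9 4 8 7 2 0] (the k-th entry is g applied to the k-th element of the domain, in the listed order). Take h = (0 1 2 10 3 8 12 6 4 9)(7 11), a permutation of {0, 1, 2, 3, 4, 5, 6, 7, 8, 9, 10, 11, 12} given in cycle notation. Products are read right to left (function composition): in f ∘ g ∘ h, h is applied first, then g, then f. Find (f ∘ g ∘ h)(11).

11

(f ∘ g ∘ h)(11) = f(g(h(11))). h(11) = 7, then g(7) = 9, then f(9) = 11, so the result is 11.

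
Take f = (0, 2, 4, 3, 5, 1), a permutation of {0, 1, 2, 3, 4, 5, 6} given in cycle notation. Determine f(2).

4

Within (0, 2, 4, 3, 5, 1), 2 ↦ 4.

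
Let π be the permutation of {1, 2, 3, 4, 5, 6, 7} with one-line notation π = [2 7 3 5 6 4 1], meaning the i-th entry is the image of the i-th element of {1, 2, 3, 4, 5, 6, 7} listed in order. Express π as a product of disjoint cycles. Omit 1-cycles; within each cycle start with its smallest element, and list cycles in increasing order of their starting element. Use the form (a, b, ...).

Start at 1 and follow images: 1 → 2 → 7 → 1, giving the cycle (1, 2, 7).
Repeating from the next unused element and collecting all non-trivial cycles gives (1, 2, 7)(4, 5, 6).

(1, 2, 7)(4, 5, 6)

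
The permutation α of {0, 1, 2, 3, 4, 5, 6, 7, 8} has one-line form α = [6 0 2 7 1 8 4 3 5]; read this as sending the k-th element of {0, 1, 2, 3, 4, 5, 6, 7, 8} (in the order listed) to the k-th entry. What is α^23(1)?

Tracing 1 → 0 → … returns to 1 after 4 steps, so 1 lies in a 4-cycle (0, 6, 4, 1).
Powers repeat with period 4 on this cycle, and 23 mod 4 = 3, so α^23(1) = α^3(1).
Advancing 3 steps from 1: 1 → 0 → 6 → 4.

4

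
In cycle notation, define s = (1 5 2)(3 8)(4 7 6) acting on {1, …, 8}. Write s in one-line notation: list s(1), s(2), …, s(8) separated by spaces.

5 1 8 7 2 4 6 3

Each element maps to the next entry in its cycle (wrapping to the front): 1→5, 2→1, 3→8, 4→7, 5→2, 6→4, 7→6, 8→3.
Listing these in domain order gives 5 1 8 7 2 4 6 3.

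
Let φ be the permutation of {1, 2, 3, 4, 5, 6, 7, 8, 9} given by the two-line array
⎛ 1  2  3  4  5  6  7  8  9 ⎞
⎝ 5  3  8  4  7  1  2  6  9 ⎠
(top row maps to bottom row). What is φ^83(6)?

Tracing 6 → 1 → … returns to 6 after 7 steps, so 6 lies in a 7-cycle (1, 5, 7, 2, 3, 8, 6).
Since the cycle has length 7, φ^83 acts on it the same as φ^6 (83 mod 7 = 6).
Stepping 6 places around the cycle: 6 → 1 → 5 → 7 → 2 → 3 → 8.

8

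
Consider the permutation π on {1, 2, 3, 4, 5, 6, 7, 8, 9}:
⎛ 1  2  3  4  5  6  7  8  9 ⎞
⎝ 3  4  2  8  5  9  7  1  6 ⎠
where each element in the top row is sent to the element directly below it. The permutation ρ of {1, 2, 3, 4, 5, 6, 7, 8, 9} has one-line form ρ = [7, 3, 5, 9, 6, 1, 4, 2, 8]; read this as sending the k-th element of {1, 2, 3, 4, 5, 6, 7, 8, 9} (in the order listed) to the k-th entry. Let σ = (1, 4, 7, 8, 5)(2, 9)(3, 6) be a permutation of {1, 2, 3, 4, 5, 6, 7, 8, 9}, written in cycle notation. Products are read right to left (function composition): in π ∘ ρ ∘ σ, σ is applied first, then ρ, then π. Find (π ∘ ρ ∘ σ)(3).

(π ∘ ρ ∘ σ)(3) = π(ρ(σ(3))). σ(3) = 6, then ρ(6) = 1, then π(1) = 3, so the result is 3.

3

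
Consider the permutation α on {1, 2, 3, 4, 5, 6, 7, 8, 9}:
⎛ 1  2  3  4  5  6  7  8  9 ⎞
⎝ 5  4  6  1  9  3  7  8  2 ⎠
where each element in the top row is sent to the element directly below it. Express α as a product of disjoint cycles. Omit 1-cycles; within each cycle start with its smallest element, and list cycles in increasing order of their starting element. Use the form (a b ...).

From 1: 1 → 5 → 9 → 2 → 4 → 1, closing the cycle (1 5 9 2 4).
Continuing from each remaining unvisited element yields (1 5 9 2 4)(3 6).

(1 5 9 2 4)(3 6)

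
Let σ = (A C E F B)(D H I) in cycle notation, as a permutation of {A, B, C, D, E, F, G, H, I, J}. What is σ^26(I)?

I lies in the 3-cycle (D H I).
On a 3-cycle, σ^3 is the identity, so σ^26 = σ^2 there (26 ≡ 2 mod 3).
Advancing 2 steps from I: I → D → H.

H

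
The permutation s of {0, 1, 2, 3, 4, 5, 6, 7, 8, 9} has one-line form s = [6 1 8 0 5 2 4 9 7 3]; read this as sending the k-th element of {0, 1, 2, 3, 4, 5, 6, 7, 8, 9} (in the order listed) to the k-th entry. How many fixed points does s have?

1

The fixed points (elements with s(x) = x) are {1}, so there is 1.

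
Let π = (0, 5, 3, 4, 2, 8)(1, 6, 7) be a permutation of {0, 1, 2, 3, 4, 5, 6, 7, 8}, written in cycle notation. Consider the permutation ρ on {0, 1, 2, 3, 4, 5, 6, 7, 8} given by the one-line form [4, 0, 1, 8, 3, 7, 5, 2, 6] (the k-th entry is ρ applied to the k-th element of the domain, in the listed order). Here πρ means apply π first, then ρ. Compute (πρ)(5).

8

First apply π: π(5) = 3, then ρ(3) = 8. Thus (πρ)(5) = 8.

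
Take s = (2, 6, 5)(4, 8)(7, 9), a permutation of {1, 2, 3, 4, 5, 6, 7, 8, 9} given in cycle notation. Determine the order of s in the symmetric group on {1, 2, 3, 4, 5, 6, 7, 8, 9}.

The cycle type of s is (3, 2, 2, 1, 1).
The order of s is the least common multiple of its cycle lengths: lcm(3, 2, 2) = 6.

6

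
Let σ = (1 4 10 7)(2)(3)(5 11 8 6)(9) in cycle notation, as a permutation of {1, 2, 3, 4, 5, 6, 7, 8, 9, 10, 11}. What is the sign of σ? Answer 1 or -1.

1

The cycle lengths are 4, 4, 1, 1, 1.
A cycle is odd iff its length is even; σ has 2 even-length cycles, so sgn(σ) = (−1)^2 and σ is even.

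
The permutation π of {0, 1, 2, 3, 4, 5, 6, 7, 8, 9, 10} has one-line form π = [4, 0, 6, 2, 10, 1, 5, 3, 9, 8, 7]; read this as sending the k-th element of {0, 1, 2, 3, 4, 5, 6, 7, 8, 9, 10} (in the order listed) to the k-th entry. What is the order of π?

Writing π as disjoint cycles, the cycle lengths are 9, 2.
The order is lcm(9, 2) = 18.

18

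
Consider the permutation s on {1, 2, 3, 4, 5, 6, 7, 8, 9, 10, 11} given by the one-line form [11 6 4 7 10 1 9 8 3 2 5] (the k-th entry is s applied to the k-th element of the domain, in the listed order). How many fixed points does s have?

1

The fixed points (elements with s(x) = x) are {8}, so there is 1.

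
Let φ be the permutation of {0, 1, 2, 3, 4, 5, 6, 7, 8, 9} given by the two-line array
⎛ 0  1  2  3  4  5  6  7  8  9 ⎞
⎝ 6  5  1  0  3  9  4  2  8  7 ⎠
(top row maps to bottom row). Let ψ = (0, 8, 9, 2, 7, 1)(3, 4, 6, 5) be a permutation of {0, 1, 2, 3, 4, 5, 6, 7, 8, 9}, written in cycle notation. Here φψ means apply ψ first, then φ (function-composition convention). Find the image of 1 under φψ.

6

ψ(1) = 0, then φ(0) = 6; composing gives (φψ)(1) = 6.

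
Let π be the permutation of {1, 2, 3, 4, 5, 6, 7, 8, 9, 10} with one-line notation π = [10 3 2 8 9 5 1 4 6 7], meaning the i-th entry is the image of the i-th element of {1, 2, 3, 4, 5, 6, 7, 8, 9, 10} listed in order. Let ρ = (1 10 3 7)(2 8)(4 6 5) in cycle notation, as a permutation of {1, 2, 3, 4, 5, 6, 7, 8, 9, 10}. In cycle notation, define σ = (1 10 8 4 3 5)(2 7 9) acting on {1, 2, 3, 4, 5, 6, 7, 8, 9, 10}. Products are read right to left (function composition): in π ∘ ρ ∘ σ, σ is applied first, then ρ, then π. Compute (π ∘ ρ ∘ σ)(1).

Apply the permutations in order: σ(1) = 10, then ρ(10) = 3, then π(3) = 2. So (π ∘ ρ ∘ σ)(1) = 2.

2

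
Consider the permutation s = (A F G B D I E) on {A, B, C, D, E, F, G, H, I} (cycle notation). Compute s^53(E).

E lies in the 7-cycle (A F G B D I E).
On a 7-cycle, s^7 is the identity, so s^53 = s^4 there (53 ≡ 4 mod 7).
Stepping 4 places around the cycle: E → A → F → G → B.

B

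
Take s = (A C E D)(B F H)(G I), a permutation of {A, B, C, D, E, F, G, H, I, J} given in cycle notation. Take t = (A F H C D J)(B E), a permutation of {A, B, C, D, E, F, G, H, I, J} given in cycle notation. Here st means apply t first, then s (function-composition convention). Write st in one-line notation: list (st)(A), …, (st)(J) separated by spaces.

H D A J F B I E G C

(st)(x) = s(t(x)). Computing each image: s(t(A)) = s(F) = H, s(t(B)) = s(E) = D, s(t(C)) = s(D) = A, s(t(D)) = s(J) = J, s(t(E)) = s(B) = F, s(t(F)) = s(H) = B, s(t(G)) = s(G) = I, s(t(H)) = s(C) = E, s(t(I)) = s(I) = G, s(t(J)) = s(A) = C.
Hence st = [H D A J F B I E G C].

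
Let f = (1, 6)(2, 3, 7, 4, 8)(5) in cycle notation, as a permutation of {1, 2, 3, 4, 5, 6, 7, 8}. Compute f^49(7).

3

7 lies in the 5-cycle (2, 3, 7, 4, 8).
Powers repeat with period 5 on this cycle, and 49 mod 5 = 4, so f^49(7) = f^4(7).
Stepping 4 places around the cycle: 7 → 4 → 8 → 2 → 3.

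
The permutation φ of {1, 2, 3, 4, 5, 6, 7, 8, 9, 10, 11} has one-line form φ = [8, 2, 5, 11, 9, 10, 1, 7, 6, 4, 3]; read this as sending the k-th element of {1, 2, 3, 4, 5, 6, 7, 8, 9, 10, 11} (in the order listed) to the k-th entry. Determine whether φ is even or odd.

even

In disjoint-cycle form the cycle lengths are 7, 3, 1.
A cycle of length ℓ contributes ℓ−1 transpositions, so φ is a product of 6 + 2 = 8 transpositions — even.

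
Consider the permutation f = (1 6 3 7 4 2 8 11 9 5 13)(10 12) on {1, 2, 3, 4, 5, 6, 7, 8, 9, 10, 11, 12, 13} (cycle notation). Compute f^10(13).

5

13 lies in the 11-cycle (1 6 3 7 4 2 8 11 9 5 13).
Stepping 10 places around the cycle: 13 → 1 → 6 → 3 → 7 → 4 → 2 → 8 → 11 → 9 → 5.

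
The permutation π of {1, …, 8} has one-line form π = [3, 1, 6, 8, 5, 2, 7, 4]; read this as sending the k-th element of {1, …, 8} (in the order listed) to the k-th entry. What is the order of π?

4

The disjoint-cycle form of π has cycle lengths 4, 2, 1, 1.
The order of π is the least common multiple of its cycle lengths: lcm(4, 2) = 4.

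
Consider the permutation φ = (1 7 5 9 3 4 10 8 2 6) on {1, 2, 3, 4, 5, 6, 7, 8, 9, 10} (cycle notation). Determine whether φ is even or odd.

odd

The cycle lengths are 10.
A cycle of length ℓ contributes ℓ−1 transpositions, so φ is a product of 9 transpositions — odd.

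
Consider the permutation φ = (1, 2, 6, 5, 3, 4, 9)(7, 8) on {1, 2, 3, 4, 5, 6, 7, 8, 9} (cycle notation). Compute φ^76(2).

2 lies in the 7-cycle (1, 2, 6, 5, 3, 4, 9).
Since the cycle has length 7, φ^76 acts on it the same as φ^6 (76 mod 7 = 6).
Advancing 6 steps from 2: 2 → 6 → 5 → 3 → 4 → 9 → 1.

1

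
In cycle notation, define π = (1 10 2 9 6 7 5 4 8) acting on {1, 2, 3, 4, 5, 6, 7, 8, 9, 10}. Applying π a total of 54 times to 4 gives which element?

4 lies in the 9-cycle (1 10 2 9 6 7 5 4 8).
Since the cycle has length 9, π^54 acts on it the same as π^0 (54 mod 9 = 0).
So π^54(4) = 4.

4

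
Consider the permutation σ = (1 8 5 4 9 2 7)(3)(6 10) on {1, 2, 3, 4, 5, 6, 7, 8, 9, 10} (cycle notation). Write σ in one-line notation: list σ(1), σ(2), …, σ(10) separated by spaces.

Reading each image from the cycles: 1→8, 2→7, 3→3, 4→9, 5→4, 6→10, 7→1, 8→5, 9→2, 10→6.
Listing these in domain order gives 8 7 3 9 4 10 1 5 2 6.

8 7 3 9 4 10 1 5 2 6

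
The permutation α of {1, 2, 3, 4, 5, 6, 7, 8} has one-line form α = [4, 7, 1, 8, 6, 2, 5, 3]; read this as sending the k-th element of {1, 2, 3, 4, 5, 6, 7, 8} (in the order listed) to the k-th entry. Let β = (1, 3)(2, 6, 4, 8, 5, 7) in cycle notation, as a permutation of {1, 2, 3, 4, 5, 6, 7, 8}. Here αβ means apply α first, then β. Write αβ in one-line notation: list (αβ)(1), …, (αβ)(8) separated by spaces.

Chase each element through α then β: 1 → 4 → 8; 2 → 7 → 2; 3 → 1 → 3; 4 → 8 → 5; 5 → 6 → 4; 6 → 2 → 6; 7 → 5 → 7; 8 → 3 → 1.
So αβ in one-line form is 8 2 3 5 4 6 7 1.

8 2 3 5 4 6 7 1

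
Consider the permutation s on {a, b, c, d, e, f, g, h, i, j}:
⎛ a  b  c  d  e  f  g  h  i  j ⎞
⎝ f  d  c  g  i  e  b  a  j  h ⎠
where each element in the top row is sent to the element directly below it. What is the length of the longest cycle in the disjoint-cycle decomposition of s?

Decomposing into disjoint cycles gives (a f e i j h)(b d g); the longest has length 6.

6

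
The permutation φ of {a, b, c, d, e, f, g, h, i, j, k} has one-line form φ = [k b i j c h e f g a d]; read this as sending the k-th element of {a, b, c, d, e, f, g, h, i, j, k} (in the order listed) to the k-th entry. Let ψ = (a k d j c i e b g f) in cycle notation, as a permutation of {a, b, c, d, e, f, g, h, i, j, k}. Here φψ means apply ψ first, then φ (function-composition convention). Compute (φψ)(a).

First apply ψ: ψ(a) = k, then φ(k) = d. Thus (φψ)(a) = d.

d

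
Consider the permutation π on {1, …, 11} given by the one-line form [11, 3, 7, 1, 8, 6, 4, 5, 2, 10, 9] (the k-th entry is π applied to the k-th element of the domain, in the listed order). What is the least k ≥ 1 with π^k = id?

Decomposing into disjoint cycles gives cycle lengths 7, 2, 1, 1.
The order of π is the least common multiple of its cycle lengths: lcm(7, 2) = 14.

14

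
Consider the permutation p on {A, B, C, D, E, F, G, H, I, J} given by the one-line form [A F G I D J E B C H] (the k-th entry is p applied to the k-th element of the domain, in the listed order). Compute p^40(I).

I

Tracing I → C → … returns to I after 5 steps, so I lies in a 5-cycle (C, G, E, D, I).
Powers repeat with period 5 on this cycle, and 40 mod 5 = 0, so p^40(I) = p^0(I).
So p^40(I) = I.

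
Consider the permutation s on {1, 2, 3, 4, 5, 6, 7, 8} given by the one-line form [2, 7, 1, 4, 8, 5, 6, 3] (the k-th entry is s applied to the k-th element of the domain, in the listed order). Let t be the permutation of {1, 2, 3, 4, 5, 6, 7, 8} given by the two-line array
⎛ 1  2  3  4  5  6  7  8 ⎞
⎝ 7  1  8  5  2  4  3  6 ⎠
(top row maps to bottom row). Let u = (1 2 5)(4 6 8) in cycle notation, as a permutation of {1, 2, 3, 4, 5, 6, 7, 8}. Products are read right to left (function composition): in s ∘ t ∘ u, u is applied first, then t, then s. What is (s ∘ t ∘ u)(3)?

3

Apply the permutations in order: u(3) = 3, then t(3) = 8, then s(8) = 3. So (s ∘ t ∘ u)(3) = 3.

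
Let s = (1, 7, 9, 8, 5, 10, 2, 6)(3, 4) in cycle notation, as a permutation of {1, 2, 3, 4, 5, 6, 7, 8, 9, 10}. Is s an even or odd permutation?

The cycle lengths are 8, 2.
A cycle is odd iff its length is even; s has 2 even-length cycles, so sgn(s) = (−1)^2 and s is even.

even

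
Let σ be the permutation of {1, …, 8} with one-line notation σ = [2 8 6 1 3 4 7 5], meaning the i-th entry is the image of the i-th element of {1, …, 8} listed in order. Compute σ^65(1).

8

Tracing 1 → 2 → … returns to 1 after 7 steps, so 1 lies in a 7-cycle (1 2 8 5 3 6 4).
On a 7-cycle, σ^7 is the identity, so σ^65 = σ^2 there (65 ≡ 2 mod 7).
Stepping 2 places around the cycle: 1 → 2 → 8.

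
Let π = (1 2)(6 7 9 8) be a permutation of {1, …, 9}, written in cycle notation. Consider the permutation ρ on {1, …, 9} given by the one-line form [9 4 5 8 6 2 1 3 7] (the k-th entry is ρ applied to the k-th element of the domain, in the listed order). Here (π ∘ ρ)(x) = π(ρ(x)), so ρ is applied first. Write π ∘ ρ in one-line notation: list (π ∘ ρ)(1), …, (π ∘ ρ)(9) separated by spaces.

8 4 5 6 7 1 2 3 9

For each element, apply ρ then π: 1 → 9 → 8; 2 → 4 → 4; 3 → 5 → 5; 4 → 8 → 6; 5 → 6 → 7; 6 → 2 → 1; 7 → 1 → 2; 8 → 3 → 3; 9 → 7 → 9.
Collecting the images, π ∘ ρ = [8 4 5 6 7 1 2 3 9].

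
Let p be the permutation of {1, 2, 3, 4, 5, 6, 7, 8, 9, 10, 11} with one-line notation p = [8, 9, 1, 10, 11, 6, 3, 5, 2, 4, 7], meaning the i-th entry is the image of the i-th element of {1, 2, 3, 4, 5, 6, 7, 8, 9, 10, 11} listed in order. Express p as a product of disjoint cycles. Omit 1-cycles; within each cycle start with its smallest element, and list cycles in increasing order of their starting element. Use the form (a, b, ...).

From 1: 1 → 8 → 5 → 11 → 7 → 3 → 1, closing the cycle (1, 8, 5, 11, 7, 3).
Continuing from each remaining unvisited element yields (1, 8, 5, 11, 7, 3)(2, 9)(4, 10).

(1, 8, 5, 11, 7, 3)(2, 9)(4, 10)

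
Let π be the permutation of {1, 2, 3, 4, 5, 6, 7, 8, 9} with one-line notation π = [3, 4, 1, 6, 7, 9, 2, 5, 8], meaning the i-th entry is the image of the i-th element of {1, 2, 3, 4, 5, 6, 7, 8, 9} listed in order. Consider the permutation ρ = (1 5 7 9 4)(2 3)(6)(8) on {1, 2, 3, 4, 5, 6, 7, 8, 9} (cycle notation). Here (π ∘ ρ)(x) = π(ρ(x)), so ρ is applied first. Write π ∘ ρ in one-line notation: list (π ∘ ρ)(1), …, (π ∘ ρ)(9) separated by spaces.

7 1 4 3 2 9 8 5 6

For each element, apply ρ then π: 1 → 5 → 7; 2 → 3 → 1; 3 → 2 → 4; 4 → 1 → 3; 5 → 7 → 2; 6 → 6 → 9; 7 → 9 → 8; 8 → 8 → 5; 9 → 4 → 6.
Collecting the images, π ∘ ρ = [7 1 4 3 2 9 8 5 6].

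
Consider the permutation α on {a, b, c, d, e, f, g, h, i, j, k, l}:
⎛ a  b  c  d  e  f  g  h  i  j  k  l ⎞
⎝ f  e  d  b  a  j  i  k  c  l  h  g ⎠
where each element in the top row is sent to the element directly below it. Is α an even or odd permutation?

In disjoint-cycle form the cycle lengths are 10, 2.
A cycle of length ℓ contributes ℓ−1 transpositions, so α is a product of 9 + 1 = 10 transpositions — even.

even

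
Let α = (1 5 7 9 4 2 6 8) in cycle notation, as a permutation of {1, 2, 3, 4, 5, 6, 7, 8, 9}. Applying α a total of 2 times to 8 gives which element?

8 lies in the 8-cycle (1 5 7 9 4 2 6 8).
Stepping 2 places around the cycle: 8 → 1 → 5.

5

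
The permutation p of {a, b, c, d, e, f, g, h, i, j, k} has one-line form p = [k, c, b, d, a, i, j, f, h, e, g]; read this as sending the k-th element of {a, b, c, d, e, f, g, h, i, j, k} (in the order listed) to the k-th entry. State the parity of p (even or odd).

odd

In disjoint-cycle form the cycle lengths are 5, 3, 2, 1.
A cycle of length ℓ contributes ℓ−1 transpositions, so p is a product of 4 + 2 + 1 = 7 transpositions — odd.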